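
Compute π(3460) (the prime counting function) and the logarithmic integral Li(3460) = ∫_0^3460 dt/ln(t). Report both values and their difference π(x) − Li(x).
π(3460) = 483;  Li(3460) ≈ 499.70;  π(x) − Li(x) ≈ -16.70.

Direct count of primes ≤ 3460 gives π(3460) = 483. Numerical evaluation of the logarithmic integral gives Li(3460) ≈ 499.70. The difference π(x) − Li(x) ≈ -16.70 is typically negative for small/moderate x (Li(x) overestimates), though Littlewood's theorem shows this sign changes infinitely often.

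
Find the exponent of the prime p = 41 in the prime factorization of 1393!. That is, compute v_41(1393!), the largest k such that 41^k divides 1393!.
v_41(1393!) = 33

Legendre's formula: v_p(n!) = Σ_{k ≥ 1} ⌊n / p^k⌋. For p = 41, n = 1393, the terms are:
  ⌊1393/41^1⌋ = ⌊1393/41⌋ = 33
(the next term ⌊1393/41^2⌋ = 0, terminating the sum). Summing: v_41(1393!) = 33 = 33.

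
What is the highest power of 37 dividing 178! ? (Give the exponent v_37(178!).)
v_37(178!) = 4

Legendre's formula: v_p(n!) = Σ_{k ≥ 1} ⌊n / p^k⌋. For p = 37, n = 178, the terms are:
  ⌊178/37^1⌋ = ⌊178/37⌋ = 4
(the next term ⌊178/37^2⌋ = 0, terminating the sum). Summing: v_37(178!) = 4 = 4.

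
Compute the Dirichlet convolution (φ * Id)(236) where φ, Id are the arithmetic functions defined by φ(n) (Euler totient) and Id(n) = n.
(φ * Id)(236) = 936

Divisors of 236: [1, 2, 4, 59, 118, 236]. For each d | 236:
  d = 1: φ(1) · Id(236/1) = 1 · 236 = 236
  d = 2: φ(2) · Id(236/2) = 1 · 118 = 118
  d = 4: φ(4) · Id(236/4) = 2 · 59 = 118
  d = 59: φ(59) · Id(236/59) = 58 · 4 = 232
  d = 118: φ(118) · Id(236/118) = 58 · 2 = 116
  d = 236: φ(236) · Id(236/236) = 116 · 1 = 116
Summing: (φ * Id)(236) = 236 + 118 + 118 + 232 + 116 + 116 = 936.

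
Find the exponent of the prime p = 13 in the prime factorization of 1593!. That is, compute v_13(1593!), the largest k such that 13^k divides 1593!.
v_13(1593!) = 131

Legendre's formula: v_p(n!) = Σ_{k ≥ 1} ⌊n / p^k⌋. For p = 13, n = 1593, the terms are:
  ⌊1593/13^1⌋ = ⌊1593/13⌋ = 122
  ⌊1593/13^2⌋ = ⌊1593/169⌋ = 9
(the next term ⌊1593/13^3⌋ = 0, terminating the sum). Summing: v_13(1593!) = 122 + 9 = 131.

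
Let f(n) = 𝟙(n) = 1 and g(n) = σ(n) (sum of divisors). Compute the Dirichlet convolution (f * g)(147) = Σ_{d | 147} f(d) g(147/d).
(𝟙 * σ)(147) = 330

Divisors of 147: [1, 3, 7, 21, 49, 147]. For each d | 147:
  d = 1: 𝟙(1) · σ(147/1) = 1 · 228 = 228
  d = 3: 𝟙(3) · σ(147/3) = 1 · 57 = 57
  d = 7: 𝟙(7) · σ(147/7) = 1 · 32 = 32
  d = 21: 𝟙(21) · σ(147/21) = 1 · 8 = 8
  d = 49: 𝟙(49) · σ(147/49) = 1 · 4 = 4
  d = 147: 𝟙(147) · σ(147/147) = 1 · 1 = 1
Summing: (𝟙 * σ)(147) = 228 + 57 + 32 + 8 + 4 + 1 = 330.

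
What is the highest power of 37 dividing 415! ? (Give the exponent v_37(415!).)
v_37(415!) = 11

Legendre's formula: v_p(n!) = Σ_{k ≥ 1} ⌊n / p^k⌋. For p = 37, n = 415, the terms are:
  ⌊415/37^1⌋ = ⌊415/37⌋ = 11
(the next term ⌊415/37^2⌋ = 0, terminating the sum). Summing: v_37(415!) = 11 = 11.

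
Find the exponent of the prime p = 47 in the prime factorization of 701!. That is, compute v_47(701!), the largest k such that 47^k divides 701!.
v_47(701!) = 14

Legendre's formula: v_p(n!) = Σ_{k ≥ 1} ⌊n / p^k⌋. For p = 47, n = 701, the terms are:
  ⌊701/47^1⌋ = ⌊701/47⌋ = 14
(the next term ⌊701/47^2⌋ = 0, terminating the sum). Summing: v_47(701!) = 14 = 14.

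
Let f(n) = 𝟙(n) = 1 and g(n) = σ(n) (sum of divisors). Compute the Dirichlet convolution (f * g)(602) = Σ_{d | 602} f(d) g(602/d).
(𝟙 * σ)(602) = 1620

Divisors of 602: [1, 2, 7, 14, 43, 86, 301, 602]. For each d | 602:
  d = 1: 𝟙(1) · σ(602/1) = 1 · 1056 = 1056
  d = 2: 𝟙(2) · σ(602/2) = 1 · 352 = 352
  d = 7: 𝟙(7) · σ(602/7) = 1 · 132 = 132
  d = 14: 𝟙(14) · σ(602/14) = 1 · 44 = 44
  d = 43: 𝟙(43) · σ(602/43) = 1 · 24 = 24
  d = 86: 𝟙(86) · σ(602/86) = 1 · 8 = 8
  d = 301: 𝟙(301) · σ(602/301) = 1 · 3 = 3
  d = 602: 𝟙(602) · σ(602/602) = 1 · 1 = 1
Summing: (𝟙 * σ)(602) = 1056 + 352 + 132 + 44 + 24 + 8 + 3 + 1 = 1620.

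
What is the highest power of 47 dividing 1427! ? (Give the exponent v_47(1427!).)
v_47(1427!) = 30

Legendre's formula: v_p(n!) = Σ_{k ≥ 1} ⌊n / p^k⌋. For p = 47, n = 1427, the terms are:
  ⌊1427/47^1⌋ = ⌊1427/47⌋ = 30
(the next term ⌊1427/47^2⌋ = 0, terminating the sum). Summing: v_47(1427!) = 30 = 30.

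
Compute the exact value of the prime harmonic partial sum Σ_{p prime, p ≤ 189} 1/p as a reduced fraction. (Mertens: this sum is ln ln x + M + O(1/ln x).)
Σ 1/p = 10408867916382550633331528920459565913027063402071390584941986323453055203/5397346292805549782720214077673687806275517530364350655459511599582614290

π(189) = 42, so the primes ≤ 189 are [2, 3, 5, 7, 11, 13, 17, 19, 23, 29, 31, 37, 41, 43, 47, 53, 59, 61, 67, 71, 73, 79, 83, 89, 97, 101, 103, 107, 109, 113, 127, 131, 137, 139, 149, 151, 157, 163, 167, 173, 179, 181]. Summing 1/p over these primes: 10408867916382550633331528920459565913027063402071390584941986323453055203/5397346292805549782720214077673687806275517530364350655459511599582614290 ≈ 1.9285. Mertens estimate ln ln(189) + 0.2615 ≈ 1.9182.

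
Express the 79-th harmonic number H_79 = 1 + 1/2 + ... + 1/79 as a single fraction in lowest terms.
H_79 = 4868007055309996043055960217131137/982844219842241906412811281988800

Direct summation: H_79 = 1 + 1/2 + ... + 1/79. The least common denominator is lcm(1, ..., 79) = 32433859254793982911622772305630400; over this denominator the numerator is 32433859254793982911622772305630400 + 16216929627396991455811386152815200 + 10811286418264660970540924101876800 + 8108464813698495727905693076407600 + 6486771850958796582324554461126080 + 5405643209132330485270462050938400 + 4633408464970568987374681757947200 + 4054232406849247863952846538203800 + 3603762139421553656846974700625600 + 3243385925479398291162277230563040 + 2948532659526725719238433845966400 + 2702821604566165242635231025469200 + 2494912250368767916278674792740800 + 2316704232485284493687340878973600 + 2162257283652932194108184820375360 + 2027116203424623931976423269101900 + 1907874073811410759507221900331200 + 1801881069710776828423487350312800 + 1707045223936525416401198542401600 + 1621692962739699145581138615281520 + 1544469488323522995791560585982400 + 1474266329763362859619216922983200 + 1410167793686694909200990100244800 + 1351410802283082621317615512734600 + 1297354370191759316464910892225216 + 1247456125184383958139337396370400 + 1201254046473851218948991566875200 + 1158352116242642246843670439486800 + 1118408939820482169366302493297600 + 1081128641826466097054092410187680 + 1046253524348192997149121687278400 + 1013558101712311965988211634550950 + 982844219842241906412811281988800 + 953937036905705379753610950165600 + 926681692994113797474936351589440 + 900940534855388414211743675156400 + 876590790670107646260074927179200 + 853522611968262708200599271200800 + 831637416789589305426224930913600 + 810846481369849572790569307640760 + 791069737921804461259092007454400 + 772234744161761497895780292991200 + 754275796623115881665645867572800 + 737133164881681429809608461491600 + 720752427884310731369394940125120 + 705083896843347454600495050122400 + 690082111804127295991973878843200 + 675705401141541310658807756367300 + 661915494995795569624954536849600 + 648677185095879658232455446112608 + 635958024603803586502407300110400 + 623728062592191979069668698185200 + 611959608581018545502316458596800 + 600627023236925609474495783437600 + 589706531905345143847686769193280 + 579176058121321123421835219743400 + 569015074645508472133732847467200 + 559204469910241084683151246648800 + 549726428047355642569877496705600 + 540564320913233048527046205093840 + 531702610734327588715127414846400 + 523126762174096498574560843639200 + 514823162774507665263853528660800 + 506779050856155982994105817275475 + 498982450073753583255734958548160 + 491422109921120953206405640994400 + 484087451564089297188399586651200 + 476968518452852689876805475082800 + 470055931228898303066996700081600 + 463340846497056898737468175794720 + 456814919081605393121447497262400 + 450470267427694207105871837578200 + 444299441846492916597572223364800 + 438295395335053823130037463589600 + 432451456730586438821636964075072 + 426761305984131354100299635600400 + 421218951360960817034061977995200 + 415818708394794652713112465456800 + 410555180440430163438262940577600 = 160644232825229869420846687165327521, so H_79 = 160644232825229869420846687165327521/32433859254793982911622772305630400; reducing by gcd(160644232825229869420846687165327521, 32433859254793982911622772305630400) = 33 gives 4868007055309996043055960217131137/982844219842241906412811281988800 ≈ 4.95298. (The PNT-adjacent estimate ln(79) + γ ≈ 4.94666 matches within O(1/n).)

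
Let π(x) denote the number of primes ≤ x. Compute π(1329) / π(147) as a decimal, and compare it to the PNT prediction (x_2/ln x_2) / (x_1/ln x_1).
π(1329)/π(147) = 217/34 ≈ 6.3824;  PNT prediction ≈ 6.2731.

π(147) = 34 and π(1329) = 217, so π(1329)/π(147) ≈ 6.3824. The PNT-predicted ratio is (1329/ln(1329)) / (147/ln(147)) ≈ 6.2731. The two agree to within a few percent, as expected.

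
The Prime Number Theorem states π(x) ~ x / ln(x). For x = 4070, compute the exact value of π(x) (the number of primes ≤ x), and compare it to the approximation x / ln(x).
π(4070) = 560;  x/ln(x) ≈ 489.69;  relative error ≈ 12.56%.

Directly count primes up to 4070: π(4070) = 560. The PNT approximation gives 4070/ln(4070) ≈ 4070/8.31140 ≈ 489.69. Relative error (π(x) − x/ln(x)) / π(x) ≈ 12.56%; the approximation is known to undercount slightly (Li(x) is a better estimate).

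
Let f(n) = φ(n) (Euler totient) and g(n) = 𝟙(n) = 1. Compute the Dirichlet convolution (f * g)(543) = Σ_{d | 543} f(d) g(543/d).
(φ * 𝟙)(543) = 543

Divisors of 543: [1, 3, 181, 543]. For each d | 543:
  d = 1: φ(1) · 𝟙(543/1) = 1 · 1 = 1
  d = 3: φ(3) · 𝟙(543/3) = 2 · 1 = 2
  d = 181: φ(181) · 𝟙(543/181) = 180 · 1 = 180
  d = 543: φ(543) · 𝟙(543/543) = 360 · 1 = 360
Summing: (φ * 𝟙)(543) = 1 + 2 + 180 + 360 = 543.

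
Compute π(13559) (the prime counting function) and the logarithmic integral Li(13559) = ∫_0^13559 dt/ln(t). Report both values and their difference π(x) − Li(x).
π(13559) = 1604;  Li(13559) ≈ 1625.99;  π(x) − Li(x) ≈ -21.99.

Direct count of primes ≤ 13559 gives π(13559) = 1604. Numerical evaluation of the logarithmic integral gives Li(13559) ≈ 1625.99. The difference π(x) − Li(x) ≈ -21.99 is typically negative for small/moderate x (Li(x) overestimates), though Littlewood's theorem shows this sign changes infinitely often.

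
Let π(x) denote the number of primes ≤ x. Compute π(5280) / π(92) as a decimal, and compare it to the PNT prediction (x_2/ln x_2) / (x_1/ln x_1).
π(5280)/π(92) = 700/24 ≈ 29.1667;  PNT prediction ≈ 30.2754.

π(92) = 24 and π(5280) = 700, so π(5280)/π(92) ≈ 29.1667. The PNT-predicted ratio is (5280/ln(5280)) / (92/ln(92)) ≈ 30.2754. The two agree to within a few percent, as expected.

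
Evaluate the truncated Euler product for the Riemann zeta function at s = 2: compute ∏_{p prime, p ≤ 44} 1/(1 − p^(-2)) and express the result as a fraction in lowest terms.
∏ = 1688189817927745147112851/1030750286035260801024000

The primes p ≤ 44 are [2, 3, 5, 7, 11, 13, 17, 19, 23, 29, 31, 37, 41, 43]. For each prime, (1 − 1/p^2)^(-1) = p^2 / (p^2 − 1). The product is (1 − 1/2^2)^(-1), (1 − 1/3^2)^(-1), (1 − 1/5^2)^(-1), (1 − 1/7^2)^(-1), (1 − 1/11^2)^(-1), (1 − 1/13^2)^(-1), (1 − 1/17^2)^(-1), (1 − 1/19^2)^(-1), (1 − 1/23^2)^(-1), (1 − 1/29^2)^(-1), (1 − 1/31^2)^(-1), (1 − 1/37^2)^(-1), (1 − 1/41^2)^(-1), (1 − 1/43^2)^(-1) = ∏ p^2 / (p^2 − 1) = 1688189817927745147112851/1030750286035260801024000.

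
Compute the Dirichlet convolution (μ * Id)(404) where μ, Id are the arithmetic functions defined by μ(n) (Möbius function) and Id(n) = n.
(μ * Id)(404) = 200

Divisors of 404: [1, 2, 4, 101, 202, 404]. For each d | 404:
  d = 1: μ(1) · Id(404/1) = 1 · 404 = 404
  d = 2: μ(2) · Id(404/2) = -1 · 202 = -202
  d = 4: μ(4) · Id(404/4) = 0 · 101 = 0
  d = 101: μ(101) · Id(404/101) = -1 · 4 = -4
  d = 202: μ(202) · Id(404/202) = 1 · 2 = 2
  d = 404: μ(404) · Id(404/404) = 0 · 1 = 0
Summing: (μ * Id)(404) = 404 + -202 + 0 + -4 + 2 + 0 = 200.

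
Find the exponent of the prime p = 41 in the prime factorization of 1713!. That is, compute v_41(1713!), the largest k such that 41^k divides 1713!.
v_41(1713!) = 42

Legendre's formula: v_p(n!) = Σ_{k ≥ 1} ⌊n / p^k⌋. For p = 41, n = 1713, the terms are:
  ⌊1713/41^1⌋ = ⌊1713/41⌋ = 41
  ⌊1713/41^2⌋ = ⌊1713/1681⌋ = 1
(the next term ⌊1713/41^3⌋ = 0, terminating the sum). Summing: v_41(1713!) = 41 + 1 = 42.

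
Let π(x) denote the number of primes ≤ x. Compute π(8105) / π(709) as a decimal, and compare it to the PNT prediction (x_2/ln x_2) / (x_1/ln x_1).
π(8105)/π(709) = 1019/127 ≈ 8.0236;  PNT prediction ≈ 8.3370.

π(709) = 127 and π(8105) = 1019, so π(8105)/π(709) ≈ 8.0236. The PNT-predicted ratio is (8105/ln(8105)) / (709/ln(709)) ≈ 8.3370. The two agree to within a few percent, as expected.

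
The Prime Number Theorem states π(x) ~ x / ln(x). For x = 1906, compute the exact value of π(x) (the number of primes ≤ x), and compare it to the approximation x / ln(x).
π(1906) = 291;  x/ln(x) ≈ 252.36;  relative error ≈ 13.28%.

Directly count primes up to 1906: π(1906) = 291. The PNT approximation gives 1906/ln(1906) ≈ 1906/7.55276 ≈ 252.36. Relative error (π(x) − x/ln(x)) / π(x) ≈ 13.28%; the approximation is known to undercount slightly (Li(x) is a better estimate).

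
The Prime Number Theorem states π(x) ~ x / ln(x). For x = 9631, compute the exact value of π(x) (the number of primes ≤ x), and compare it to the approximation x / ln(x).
π(9631) = 1190;  x/ln(x) ≈ 1049.96;  relative error ≈ 11.77%.

Directly count primes up to 9631: π(9631) = 1190. The PNT approximation gives 9631/ln(9631) ≈ 9631/9.17274 ≈ 1049.96. Relative error (π(x) − x/ln(x)) / π(x) ≈ 11.77%; the approximation is known to undercount slightly (Li(x) is a better estimate).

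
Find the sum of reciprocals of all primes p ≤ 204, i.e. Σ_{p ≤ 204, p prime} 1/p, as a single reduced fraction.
Σ 1/p = 15202313841027497739047080375538859939135227730139536997746371469607707132833646367/7799922041683461553249199106329813876687996789903550945093032474868511536164700810

π(204) = 46, so the primes ≤ 204 are [2, 3, 5, 7, 11, 13, 17, 19, 23, 29, 31, 37, 41, 43, 47, 53, 59, 61, 67, 71, 73, 79, 83, 89, 97, 101, 103, 107, 109, 113, 127, 131, 137, 139, 149, 151, 157, 163, 167, 173, 179, 181, 191, 193, 197, 199]. Summing 1/p over these primes: 15202313841027497739047080375538859939135227730139536997746371469607707132833646367/7799922041683461553249199106329813876687996789903550945093032474868511536164700810 ≈ 1.9490. Mertens estimate ln ln(204) + 0.2615 ≈ 1.9326.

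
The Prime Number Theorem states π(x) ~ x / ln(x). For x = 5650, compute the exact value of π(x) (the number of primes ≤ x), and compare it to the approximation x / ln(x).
π(5650) = 742;  x/ln(x) ≈ 653.98;  relative error ≈ 11.86%.

Directly count primes up to 5650: π(5650) = 742. The PNT approximation gives 5650/ln(5650) ≈ 5650/8.63941 ≈ 653.98. Relative error (π(x) − x/ln(x)) / π(x) ≈ 11.86%; the approximation is known to undercount slightly (Li(x) is a better estimate).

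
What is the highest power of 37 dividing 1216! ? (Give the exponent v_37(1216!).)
v_37(1216!) = 32

Legendre's formula: v_p(n!) = Σ_{k ≥ 1} ⌊n / p^k⌋. For p = 37, n = 1216, the terms are:
  ⌊1216/37^1⌋ = ⌊1216/37⌋ = 32
(the next term ⌊1216/37^2⌋ = 0, terminating the sum). Summing: v_37(1216!) = 32 = 32.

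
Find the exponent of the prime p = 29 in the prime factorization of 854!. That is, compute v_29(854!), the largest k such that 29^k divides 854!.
v_29(854!) = 30

Legendre's formula: v_p(n!) = Σ_{k ≥ 1} ⌊n / p^k⌋. For p = 29, n = 854, the terms are:
  ⌊854/29^1⌋ = ⌊854/29⌋ = 29
  ⌊854/29^2⌋ = ⌊854/841⌋ = 1
(the next term ⌊854/29^3⌋ = 0, terminating the sum). Summing: v_29(854!) = 29 + 1 = 30.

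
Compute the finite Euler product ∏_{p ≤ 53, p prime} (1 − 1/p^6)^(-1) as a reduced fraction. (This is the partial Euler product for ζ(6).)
∏ = 16399916697843255011967930971578711261087839227653922144798329822985430357794635/16120340632419383592544649060829667066167081196619966516987203957241678930116608

The primes p ≤ 53 are [2, 3, 5, 7, 11, 13, 17, 19, 23, 29, 31, 37, 41, 43, 47, 53]. For each prime, (1 − 1/p^6)^(-1) = p^6 / (p^6 − 1). The product is (1 − 1/2^6)^(-1), (1 − 1/3^6)^(-1), (1 − 1/5^6)^(-1), (1 − 1/7^6)^(-1), (1 − 1/11^6)^(-1), (1 − 1/13^6)^(-1), (1 − 1/17^6)^(-1), (1 − 1/19^6)^(-1), (1 − 1/23^6)^(-1), (1 − 1/29^6)^(-1), (1 − 1/31^6)^(-1), (1 − 1/37^6)^(-1), (1 − 1/41^6)^(-1), (1 − 1/43^6)^(-1), (1 − 1/47^6)^(-1), (1 − 1/53^6)^(-1) = ∏ p^6 / (p^6 − 1) = 16399916697843255011967930971578711261087839227653922144798329822985430357794635/16120340632419383592544649060829667066167081196619966516987203957241678930116608.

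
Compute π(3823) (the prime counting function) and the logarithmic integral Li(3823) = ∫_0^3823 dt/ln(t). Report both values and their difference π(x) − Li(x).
π(3823) = 531;  Li(3823) ≈ 543.97;  π(x) − Li(x) ≈ -12.97.

Direct count of primes ≤ 3823 gives π(3823) = 531. Numerical evaluation of the logarithmic integral gives Li(3823) ≈ 543.97. The difference π(x) − Li(x) ≈ -12.97 is typically negative for small/moderate x (Li(x) overestimates), though Littlewood's theorem shows this sign changes infinitely often.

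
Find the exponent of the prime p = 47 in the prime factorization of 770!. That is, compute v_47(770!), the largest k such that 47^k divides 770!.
v_47(770!) = 16

Legendre's formula: v_p(n!) = Σ_{k ≥ 1} ⌊n / p^k⌋. For p = 47, n = 770, the terms are:
  ⌊770/47^1⌋ = ⌊770/47⌋ = 16
(the next term ⌊770/47^2⌋ = 0, terminating the sum). Summing: v_47(770!) = 16 = 16.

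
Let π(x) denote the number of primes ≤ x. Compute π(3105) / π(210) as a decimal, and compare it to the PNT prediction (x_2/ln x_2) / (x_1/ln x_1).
π(3105)/π(210) = 442/46 ≈ 9.6087;  PNT prediction ≈ 9.8325.

π(210) = 46 and π(3105) = 442, so π(3105)/π(210) ≈ 9.6087. The PNT-predicted ratio is (3105/ln(3105)) / (210/ln(210)) ≈ 9.8325. The two agree to within a few percent, as expected.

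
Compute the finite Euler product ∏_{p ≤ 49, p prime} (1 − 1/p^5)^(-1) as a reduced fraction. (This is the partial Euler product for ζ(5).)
∏ = 505807800965451248053830657783332590848273750176189703324931155978491/487794643941809531294334436783738741459341109492573787399981389578240

The primes p ≤ 49 are [2, 3, 5, 7, 11, 13, 17, 19, 23, 29, 31, 37, 41, 43, 47]. For each prime, (1 − 1/p^5)^(-1) = p^5 / (p^5 − 1). The product is (1 − 1/2^5)^(-1), (1 − 1/3^5)^(-1), (1 − 1/5^5)^(-1), (1 − 1/7^5)^(-1), (1 − 1/11^5)^(-1), (1 − 1/13^5)^(-1), (1 − 1/17^5)^(-1), (1 − 1/19^5)^(-1), (1 − 1/23^5)^(-1), (1 − 1/29^5)^(-1), (1 − 1/31^5)^(-1), (1 − 1/37^5)^(-1), (1 − 1/41^5)^(-1), (1 − 1/43^5)^(-1), (1 − 1/47^5)^(-1) = ∏ p^5 / (p^5 − 1) = 505807800965451248053830657783332590848273750176189703324931155978491/487794643941809531294334436783738741459341109492573787399981389578240.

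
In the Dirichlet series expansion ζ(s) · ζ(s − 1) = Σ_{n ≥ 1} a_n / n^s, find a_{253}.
σ(253) = 288

In the product (Σ m^0/m^s)(Σ k / k^s) = Σ (Σ_{d | n} d) / n^s, the coefficient of 1/n^s is σ(n) = Σ_{d | n} d. For n = 253, divisors are [1, 11, 23, 253]; summing: σ(253) = 288.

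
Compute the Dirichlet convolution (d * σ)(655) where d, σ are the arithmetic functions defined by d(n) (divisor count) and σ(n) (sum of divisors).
(d * σ)(655) = 1072

Divisors of 655: [1, 5, 131, 655]. For each d | 655:
  d = 1: d(1) · σ(655/1) = 1 · 792 = 792
  d = 5: d(5) · σ(655/5) = 2 · 132 = 264
  d = 131: d(131) · σ(655/131) = 2 · 6 = 12
  d = 655: d(655) · σ(655/655) = 4 · 1 = 4
Summing: (d * σ)(655) = 792 + 264 + 12 + 4 = 1072.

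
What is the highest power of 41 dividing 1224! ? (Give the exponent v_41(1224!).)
v_41(1224!) = 29

Legendre's formula: v_p(n!) = Σ_{k ≥ 1} ⌊n / p^k⌋. For p = 41, n = 1224, the terms are:
  ⌊1224/41^1⌋ = ⌊1224/41⌋ = 29
(the next term ⌊1224/41^2⌋ = 0, terminating the sum). Summing: v_41(1224!) = 29 = 29.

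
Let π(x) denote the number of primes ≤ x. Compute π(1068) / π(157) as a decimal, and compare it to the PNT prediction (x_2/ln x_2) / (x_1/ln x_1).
π(1068)/π(157) = 179/37 ≈ 4.8378;  PNT prediction ≈ 4.9323.

π(157) = 37 and π(1068) = 179, so π(1068)/π(157) ≈ 4.8378. The PNT-predicted ratio is (1068/ln(1068)) / (157/ln(157)) ≈ 4.9323. The two agree to within a few percent, as expected.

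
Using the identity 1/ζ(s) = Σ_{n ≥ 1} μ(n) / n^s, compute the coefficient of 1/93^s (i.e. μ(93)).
μ(93) = 1

Factor n = 93 = 3 · 31. μ(n) = 0 if any exponent ≥ 2 (not squarefree); otherwise μ(n) = (−1)^{ω(n)} where ω(n) is the number of distinct prime factors. Applying: μ(93) = 1.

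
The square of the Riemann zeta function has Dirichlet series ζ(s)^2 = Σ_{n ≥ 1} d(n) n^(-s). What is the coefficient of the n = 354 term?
d(354) = 8

ζ(s)^2 = (Σ 1/m^s)(Σ 1/k^s). The coefficient of 1/n^s in the product is the number of ordered pairs (m, k) with mk = n, which equals d(n). For n = 354, divisors are [1, 2, 3, 6, 59, 118, 177, 354], so d(354) = 8.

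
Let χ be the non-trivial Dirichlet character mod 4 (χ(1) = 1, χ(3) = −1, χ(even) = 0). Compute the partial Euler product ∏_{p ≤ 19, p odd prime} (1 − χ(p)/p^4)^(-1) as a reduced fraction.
∏ = 10388364341566686475/10504466734429503488

The odd primes p ≤ 19 are [3, 5, 7, 11, 13, 17, 19]. For each, χ(p) = 1 if p ≡ 1 mod 4, χ(p) = −1 if p ≡ 3 mod 4. Taking (1 − χ(p)/p^4)^(-1) = p^4/(p^4 − χ(p)): (1 − (-1)/3^4)^(-1) · (1 − (1)/5^4)^(-1) · (1 − (-1)/7^4)^(-1) · (1 − (-1)/11^4)^(-1) · (1 − (1)/13^4)^(-1) · (1 − (1)/17^4)^(-1) · (1 − (-1)/19^4)^(-1) = 10388364341566686475/10504466734429503488.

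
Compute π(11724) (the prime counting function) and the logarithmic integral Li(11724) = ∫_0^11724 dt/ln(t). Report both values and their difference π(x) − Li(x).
π(11724) = 1407;  Li(11724) ≈ 1431.68;  π(x) − Li(x) ≈ -24.68.

Direct count of primes ≤ 11724 gives π(11724) = 1407. Numerical evaluation of the logarithmic integral gives Li(11724) ≈ 1431.68. The difference π(x) − Li(x) ≈ -24.68 is typically negative for small/moderate x (Li(x) overestimates), though Littlewood's theorem shows this sign changes infinitely often.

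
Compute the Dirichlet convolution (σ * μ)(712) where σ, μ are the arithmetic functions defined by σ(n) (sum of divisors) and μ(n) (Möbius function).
(σ * μ)(712) = 712

Divisors of 712: [1, 2, 4, 8, 89, 178, 356, 712]. For each d | 712:
  d = 1: σ(1) · μ(712/1) = 1 · 0 = 0
  d = 2: σ(2) · μ(712/2) = 3 · 0 = 0
  d = 4: σ(4) · μ(712/4) = 7 · 1 = 7
  d = 8: σ(8) · μ(712/8) = 15 · -1 = -15
  d = 89: σ(89) · μ(712/89) = 90 · 0 = 0
  d = 178: σ(178) · μ(712/178) = 270 · 0 = 0
  d = 356: σ(356) · μ(712/356) = 630 · -1 = -630
  d = 712: σ(712) · μ(712/712) = 1350 · 1 = 1350
Summing: (σ * μ)(712) = 0 + 0 + 7 + -15 + 0 + 0 + -630 + 1350 = 712.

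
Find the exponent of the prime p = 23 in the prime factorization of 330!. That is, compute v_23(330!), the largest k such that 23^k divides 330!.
v_23(330!) = 14

Legendre's formula: v_p(n!) = Σ_{k ≥ 1} ⌊n / p^k⌋. For p = 23, n = 330, the terms are:
  ⌊330/23^1⌋ = ⌊330/23⌋ = 14
(the next term ⌊330/23^2⌋ = 0, terminating the sum). Summing: v_23(330!) = 14 = 14.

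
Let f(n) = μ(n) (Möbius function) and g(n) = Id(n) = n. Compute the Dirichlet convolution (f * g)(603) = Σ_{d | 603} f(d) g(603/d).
(μ * Id)(603) = 396

Divisors of 603: [1, 3, 9, 67, 201, 603]. For each d | 603:
  d = 1: μ(1) · Id(603/1) = 1 · 603 = 603
  d = 3: μ(3) · Id(603/3) = -1 · 201 = -201
  d = 9: μ(9) · Id(603/9) = 0 · 67 = 0
  d = 67: μ(67) · Id(603/67) = -1 · 9 = -9
  d = 201: μ(201) · Id(603/201) = 1 · 3 = 3
  d = 603: μ(603) · Id(603/603) = 0 · 1 = 0
Summing: (μ * Id)(603) = 603 + -201 + 0 + -9 + 3 + 0 = 396.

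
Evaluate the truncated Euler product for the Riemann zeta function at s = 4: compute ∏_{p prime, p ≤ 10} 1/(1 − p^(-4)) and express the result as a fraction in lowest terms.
∏ = 7203/6656

The primes p ≤ 10 are [2, 3, 5, 7]. For each prime, (1 − 1/p^4)^(-1) = p^4 / (p^4 − 1). The product is (1 − 1/2^4)^(-1), (1 − 1/3^4)^(-1), (1 − 1/5^4)^(-1), (1 − 1/7^4)^(-1) = ∏ p^4 / (p^4 − 1) = 7203/6656.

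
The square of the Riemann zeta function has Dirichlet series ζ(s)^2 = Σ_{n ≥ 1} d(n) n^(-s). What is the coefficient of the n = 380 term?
d(380) = 12

ζ(s)^2 = (Σ 1/m^s)(Σ 1/k^s). The coefficient of 1/n^s in the product is the number of ordered pairs (m, k) with mk = n, which equals d(n). For n = 380, divisors are [1, 2, 4, 5, 10, 19, 20, 38, 76, 95, 190, 380], so d(380) = 12.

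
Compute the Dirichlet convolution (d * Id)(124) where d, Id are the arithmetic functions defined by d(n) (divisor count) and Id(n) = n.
(d * Id)(124) = 363

Divisors of 124: [1, 2, 4, 31, 62, 124]. For each d | 124:
  d = 1: d(1) · Id(124/1) = 1 · 124 = 124
  d = 2: d(2) · Id(124/2) = 2 · 62 = 124
  d = 4: d(4) · Id(124/4) = 3 · 31 = 93
  d = 31: d(31) · Id(124/31) = 2 · 4 = 8
  d = 62: d(62) · Id(124/62) = 4 · 2 = 8
  d = 124: d(124) · Id(124/124) = 6 · 1 = 6
Summing: (d * Id)(124) = 124 + 124 + 93 + 8 + 8 + 6 = 363.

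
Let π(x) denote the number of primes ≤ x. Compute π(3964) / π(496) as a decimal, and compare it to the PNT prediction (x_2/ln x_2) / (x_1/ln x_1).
π(3964)/π(496) = 548/94 ≈ 5.8298;  PNT prediction ≈ 5.9870.

π(496) = 94 and π(3964) = 548, so π(3964)/π(496) ≈ 5.8298. The PNT-predicted ratio is (3964/ln(3964)) / (496/ln(496)) ≈ 5.9870. The two agree to within a few percent, as expected.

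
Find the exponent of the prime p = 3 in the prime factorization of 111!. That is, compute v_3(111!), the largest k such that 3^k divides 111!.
v_3(111!) = 54

Legendre's formula: v_p(n!) = Σ_{k ≥ 1} ⌊n / p^k⌋. For p = 3, n = 111, the terms are:
  ⌊111/3^1⌋ = ⌊111/3⌋ = 37
  ⌊111/3^2⌋ = ⌊111/9⌋ = 12
  ⌊111/3^3⌋ = ⌊111/27⌋ = 4
  ⌊111/3^4⌋ = ⌊111/81⌋ = 1
(the next term ⌊111/3^5⌋ = 0, terminating the sum). Summing: v_3(111!) = 37 + 12 + 4 + 1 = 54.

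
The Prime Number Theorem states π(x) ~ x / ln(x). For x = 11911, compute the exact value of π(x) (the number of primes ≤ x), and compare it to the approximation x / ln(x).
π(11911) = 1427;  x/ln(x) ≈ 1269.12;  relative error ≈ 11.06%.

Directly count primes up to 11911: π(11911) = 1427. The PNT approximation gives 11911/ln(11911) ≈ 11911/9.38522 ≈ 1269.12. Relative error (π(x) − x/ln(x)) / π(x) ≈ 11.06%; the approximation is known to undercount slightly (Li(x) is a better estimate).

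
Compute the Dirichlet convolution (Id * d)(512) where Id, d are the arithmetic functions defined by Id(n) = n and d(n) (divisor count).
(Id * d)(512) = 2036

Divisors of 512: [1, 2, 4, 8, 16, 32, 64, 128, 256, 512]. For each d | 512:
  d = 1: Id(1) · d(512/1) = 1 · 10 = 10
  d = 2: Id(2) · d(512/2) = 2 · 9 = 18
  d = 4: Id(4) · d(512/4) = 4 · 8 = 32
  d = 8: Id(8) · d(512/8) = 8 · 7 = 56
  d = 16: Id(16) · d(512/16) = 16 · 6 = 96
  d = 32: Id(32) · d(512/32) = 32 · 5 = 160
  d = 64: Id(64) · d(512/64) = 64 · 4 = 256
  d = 128: Id(128) · d(512/128) = 128 · 3 = 384
  d = 256: Id(256) · d(512/256) = 256 · 2 = 512
  d = 512: Id(512) · d(512/512) = 512 · 1 = 512
Summing: (Id * d)(512) = 10 + 18 + 32 + 56 + 96 + 160 + 256 + 384 + 512 + 512 = 2036.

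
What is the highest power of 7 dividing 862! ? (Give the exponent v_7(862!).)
v_7(862!) = 142

Legendre's formula: v_p(n!) = Σ_{k ≥ 1} ⌊n / p^k⌋. For p = 7, n = 862, the terms are:
  ⌊862/7^1⌋ = ⌊862/7⌋ = 123
  ⌊862/7^2⌋ = ⌊862/49⌋ = 17
  ⌊862/7^3⌋ = ⌊862/343⌋ = 2
(the next term ⌊862/7^4⌋ = 0, terminating the sum). Summing: v_7(862!) = 123 + 17 + 2 = 142.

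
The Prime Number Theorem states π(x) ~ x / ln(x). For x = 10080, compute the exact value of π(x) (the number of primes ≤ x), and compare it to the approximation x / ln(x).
π(10080) = 1237;  x/ln(x) ≈ 1093.48;  relative error ≈ 11.60%.

Directly count primes up to 10080: π(10080) = 1237. The PNT approximation gives 10080/ln(10080) ≈ 10080/9.21831 ≈ 1093.48. Relative error (π(x) − x/ln(x)) / π(x) ≈ 11.60%; the approximation is known to undercount slightly (Li(x) is a better estimate).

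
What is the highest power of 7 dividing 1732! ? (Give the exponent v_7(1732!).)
v_7(1732!) = 287

Legendre's formula: v_p(n!) = Σ_{k ≥ 1} ⌊n / p^k⌋. For p = 7, n = 1732, the terms are:
  ⌊1732/7^1⌋ = ⌊1732/7⌋ = 247
  ⌊1732/7^2⌋ = ⌊1732/49⌋ = 35
  ⌊1732/7^3⌋ = ⌊1732/343⌋ = 5
(the next term ⌊1732/7^4⌋ = 0, terminating the sum). Summing: v_7(1732!) = 247 + 35 + 5 = 287.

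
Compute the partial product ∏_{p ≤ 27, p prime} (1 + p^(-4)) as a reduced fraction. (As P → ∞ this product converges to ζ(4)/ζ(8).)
∏ = 577447917650941187656457324944/535704058713408612067696280625

The primes p ≤ 27 are [2, 3, 5, 7, 11, 13, 17, 19, 23]. For each, (1 + 1/p^4) = (p^4 + 1)/p^4. Multiplying these fractions over p ∈ [2, 3, 5, 7, 11, 13, 17, 19, 23] gives 577447917650941187656457324944/535704058713408612067696280625. (In the limit P → ∞ this tends to ζ(4)/ζ(8).)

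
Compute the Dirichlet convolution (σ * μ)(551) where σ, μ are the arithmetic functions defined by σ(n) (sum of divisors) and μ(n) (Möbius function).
(σ * μ)(551) = 551

Divisors of 551: [1, 19, 29, 551]. For each d | 551:
  d = 1: σ(1) · μ(551/1) = 1 · 1 = 1
  d = 19: σ(19) · μ(551/19) = 20 · -1 = -20
  d = 29: σ(29) · μ(551/29) = 30 · -1 = -30
  d = 551: σ(551) · μ(551/551) = 600 · 1 = 600
Summing: (σ * μ)(551) = 1 + -20 + -30 + 600 = 551.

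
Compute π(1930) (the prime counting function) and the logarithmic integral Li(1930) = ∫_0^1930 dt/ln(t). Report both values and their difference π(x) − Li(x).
π(1930) = 293;  Li(1930) ≈ 305.58;  π(x) − Li(x) ≈ -12.58.

Direct count of primes ≤ 1930 gives π(1930) = 293. Numerical evaluation of the logarithmic integral gives Li(1930) ≈ 305.58. The difference π(x) − Li(x) ≈ -12.58 is typically negative for small/moderate x (Li(x) overestimates), though Littlewood's theorem shows this sign changes infinitely often.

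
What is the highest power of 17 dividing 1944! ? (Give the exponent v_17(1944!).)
v_17(1944!) = 120

Legendre's formula: v_p(n!) = Σ_{k ≥ 1} ⌊n / p^k⌋. For p = 17, n = 1944, the terms are:
  ⌊1944/17^1⌋ = ⌊1944/17⌋ = 114
  ⌊1944/17^2⌋ = ⌊1944/289⌋ = 6
(the next term ⌊1944/17^3⌋ = 0, terminating the sum). Summing: v_17(1944!) = 114 + 6 = 120.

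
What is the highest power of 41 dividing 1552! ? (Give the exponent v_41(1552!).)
v_41(1552!) = 37

Legendre's formula: v_p(n!) = Σ_{k ≥ 1} ⌊n / p^k⌋. For p = 41, n = 1552, the terms are:
  ⌊1552/41^1⌋ = ⌊1552/41⌋ = 37
(the next term ⌊1552/41^2⌋ = 0, terminating the sum). Summing: v_41(1552!) = 37 = 37.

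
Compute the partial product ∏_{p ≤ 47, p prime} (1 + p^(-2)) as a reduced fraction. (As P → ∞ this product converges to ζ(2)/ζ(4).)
∏ = 101793085732936000000000/67237345888235944242129

The primes p ≤ 47 are [2, 3, 5, 7, 11, 13, 17, 19, 23, 29, 31, 37, 41, 43, 47]. For each, (1 + 1/p^2) = (p^2 + 1)/p^2. Multiplying these fractions over p ∈ [2, 3, 5, 7, 11, 13, 17, 19, 23, 29, 31, 37, 41, 43, 47] gives 101793085732936000000000/67237345888235944242129. (In the limit P → ∞ this tends to ζ(2)/ζ(4).)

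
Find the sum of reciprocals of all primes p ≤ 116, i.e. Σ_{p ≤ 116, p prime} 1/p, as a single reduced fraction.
Σ 1/p = 58472171373748331322981543916880425472323867753/31610054640417607788145206291543662493274686990

π(116) = 30, so the primes ≤ 116 are [2, 3, 5, 7, 11, 13, 17, 19, 23, 29, 31, 37, 41, 43, 47, 53, 59, 61, 67, 71, 73, 79, 83, 89, 97, 101, 103, 107, 109, 113]. Summing 1/p over these primes: 58472171373748331322981543916880425472323867753/31610054640417607788145206291543662493274686990 ≈ 1.8498. Mertens estimate ln ln(116) + 0.2615 ≈ 1.8204.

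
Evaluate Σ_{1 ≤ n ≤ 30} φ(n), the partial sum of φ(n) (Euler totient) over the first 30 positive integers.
Σ_{n ≤ 30} φ(n) = 278

Compute φ(n) for each 1 ≤ n ≤ 30: φ(1) = 1, φ(2) = 1, φ(3) = 2, φ(4) = 2, φ(5) = 4, φ(6) = 2, φ(7) = 6, φ(8) = 4, φ(9) = 6, φ(10) = 4, φ(11) = 10, φ(12) = 4, φ(13) = 12, φ(14) = 6, φ(15) = 8, φ(16) = 8, φ(17) = 16, φ(18) = 6, φ(19) = 18, φ(20) = 8, φ(21) = 12, φ(22) = 10, φ(23) = 22, φ(24) = 8, φ(25) = 20, φ(26) = 12, φ(27) = 18, φ(28) = 12, φ(29) = 28, φ(30) = 8. Summing all 30 values: 278. (Average order: Σ_{n ≤ x} φ(n) ~ (3/π²) x². For x = 30, (3/π²)·30² ≈ 273.57.)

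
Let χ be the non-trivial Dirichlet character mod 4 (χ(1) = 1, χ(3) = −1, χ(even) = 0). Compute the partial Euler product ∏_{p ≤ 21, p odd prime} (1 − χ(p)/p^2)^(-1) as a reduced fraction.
∏ = 14933966047/16280616960

The odd primes p ≤ 21 are [3, 5, 7, 11, 13, 17, 19]. For each, χ(p) = 1 if p ≡ 1 mod 4, χ(p) = −1 if p ≡ 3 mod 4. Taking (1 − χ(p)/p^2)^(-1) = p^2/(p^2 − χ(p)): (1 − (-1)/3^2)^(-1) · (1 − (1)/5^2)^(-1) · (1 − (-1)/7^2)^(-1) · (1 − (-1)/11^2)^(-1) · (1 − (1)/13^2)^(-1) · (1 − (1)/17^2)^(-1) · (1 − (-1)/19^2)^(-1) = 14933966047/16280616960.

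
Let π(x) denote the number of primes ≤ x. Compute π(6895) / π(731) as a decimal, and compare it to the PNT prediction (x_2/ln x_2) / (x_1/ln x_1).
π(6895)/π(731) = 886/129 ≈ 6.8682;  PNT prediction ≈ 7.0374.

π(731) = 129 and π(6895) = 886, so π(6895)/π(731) ≈ 6.8682. The PNT-predicted ratio is (6895/ln(6895)) / (731/ln(731)) ≈ 7.0374. The two agree to within a few percent, as expected.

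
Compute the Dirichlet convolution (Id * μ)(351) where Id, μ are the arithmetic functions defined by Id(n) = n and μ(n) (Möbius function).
(Id * μ)(351) = 216

Divisors of 351: [1, 3, 9, 13, 27, 39, 117, 351]. For each d | 351:
  d = 1: Id(1) · μ(351/1) = 1 · 0 = 0
  d = 3: Id(3) · μ(351/3) = 3 · 0 = 0
  d = 9: Id(9) · μ(351/9) = 9 · 1 = 9
  d = 13: Id(13) · μ(351/13) = 13 · 0 = 0
  d = 27: Id(27) · μ(351/27) = 27 · -1 = -27
  d = 39: Id(39) · μ(351/39) = 39 · 0 = 0
  d = 117: Id(117) · μ(351/117) = 117 · -1 = -117
  d = 351: Id(351) · μ(351/351) = 351 · 1 = 351
Summing: (Id * μ)(351) = 0 + 0 + 9 + 0 + -27 + 0 + -117 + 351 = 216.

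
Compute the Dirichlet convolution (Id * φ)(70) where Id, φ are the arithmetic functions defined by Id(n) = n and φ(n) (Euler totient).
(Id * φ)(70) = 351

Divisors of 70: [1, 2, 5, 7, 10, 14, 35, 70]. For each d | 70:
  d = 1: Id(1) · φ(70/1) = 1 · 24 = 24
  d = 2: Id(2) · φ(70/2) = 2 · 24 = 48
  d = 5: Id(5) · φ(70/5) = 5 · 6 = 30
  d = 7: Id(7) · φ(70/7) = 7 · 4 = 28
  d = 10: Id(10) · φ(70/10) = 10 · 6 = 60
  d = 14: Id(14) · φ(70/14) = 14 · 4 = 56
  d = 35: Id(35) · φ(70/35) = 35 · 1 = 35
  d = 70: Id(70) · φ(70/70) = 70 · 1 = 70
Summing: (Id * φ)(70) = 24 + 48 + 30 + 28 + 60 + 56 + 35 + 70 = 351.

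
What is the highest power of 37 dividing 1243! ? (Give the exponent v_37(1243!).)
v_37(1243!) = 33

Legendre's formula: v_p(n!) = Σ_{k ≥ 1} ⌊n / p^k⌋. For p = 37, n = 1243, the terms are:
  ⌊1243/37^1⌋ = ⌊1243/37⌋ = 33
(the next term ⌊1243/37^2⌋ = 0, terminating the sum). Summing: v_37(1243!) = 33 = 33.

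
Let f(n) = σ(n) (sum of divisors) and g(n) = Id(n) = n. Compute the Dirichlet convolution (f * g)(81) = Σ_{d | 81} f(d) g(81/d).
(σ * Id)(81) = 547

Divisors of 81: [1, 3, 9, 27, 81]. For each d | 81:
  d = 1: σ(1) · Id(81/1) = 1 · 81 = 81
  d = 3: σ(3) · Id(81/3) = 4 · 27 = 108
  d = 9: σ(9) · Id(81/9) = 13 · 9 = 117
  d = 27: σ(27) · Id(81/27) = 40 · 3 = 120
  d = 81: σ(81) · Id(81/81) = 121 · 1 = 121
Summing: (σ * Id)(81) = 81 + 108 + 117 + 120 + 121 = 547.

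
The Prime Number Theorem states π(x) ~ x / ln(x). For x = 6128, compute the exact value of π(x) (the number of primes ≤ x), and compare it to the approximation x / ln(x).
π(6128) = 798;  x/ln(x) ≈ 702.70;  relative error ≈ 11.94%.

Directly count primes up to 6128: π(6128) = 798. The PNT approximation gives 6128/ln(6128) ≈ 6128/8.72062 ≈ 702.70. Relative error (π(x) − x/ln(x)) / π(x) ≈ 11.94%; the approximation is known to undercount slightly (Li(x) is a better estimate).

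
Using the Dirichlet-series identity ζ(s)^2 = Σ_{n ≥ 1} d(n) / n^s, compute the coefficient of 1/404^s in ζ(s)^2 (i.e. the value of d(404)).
d(404) = 6

ζ(s)^2 = (Σ 1/m^s)(Σ 1/k^s). The coefficient of 1/n^s in the product is the number of ordered pairs (m, k) with mk = n, which equals d(n). For n = 404, divisors are [1, 2, 4, 101, 202, 404], so d(404) = 6.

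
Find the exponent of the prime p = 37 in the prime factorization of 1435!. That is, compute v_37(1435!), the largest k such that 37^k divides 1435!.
v_37(1435!) = 39

Legendre's formula: v_p(n!) = Σ_{k ≥ 1} ⌊n / p^k⌋. For p = 37, n = 1435, the terms are:
  ⌊1435/37^1⌋ = ⌊1435/37⌋ = 38
  ⌊1435/37^2⌋ = ⌊1435/1369⌋ = 1
(the next term ⌊1435/37^3⌋ = 0, terminating the sum). Summing: v_37(1435!) = 38 + 1 = 39.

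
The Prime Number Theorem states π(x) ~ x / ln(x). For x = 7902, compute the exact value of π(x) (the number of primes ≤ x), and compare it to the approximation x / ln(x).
π(7902) = 998;  x/ln(x) ≈ 880.46;  relative error ≈ 11.78%.

Directly count primes up to 7902: π(7902) = 998. The PNT approximation gives 7902/ln(7902) ≈ 7902/8.97487 ≈ 880.46. Relative error (π(x) − x/ln(x)) / π(x) ≈ 11.78%; the approximation is known to undercount slightly (Li(x) is a better estimate).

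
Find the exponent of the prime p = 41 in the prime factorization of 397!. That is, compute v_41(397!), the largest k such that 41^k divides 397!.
v_41(397!) = 9

Legendre's formula: v_p(n!) = Σ_{k ≥ 1} ⌊n / p^k⌋. For p = 41, n = 397, the terms are:
  ⌊397/41^1⌋ = ⌊397/41⌋ = 9
(the next term ⌊397/41^2⌋ = 0, terminating the sum). Summing: v_41(397!) = 9 = 9.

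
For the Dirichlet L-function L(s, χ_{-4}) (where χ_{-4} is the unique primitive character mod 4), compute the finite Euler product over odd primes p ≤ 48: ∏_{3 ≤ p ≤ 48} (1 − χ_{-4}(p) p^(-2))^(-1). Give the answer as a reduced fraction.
∏ = 114726379539814929565547/125247697987829760000000

The odd primes p ≤ 48 are [3, 5, 7, 11, 13, 17, 19, 23, 29, 31, 37, 41, 43, 47]. For each, χ(p) = 1 if p ≡ 1 mod 4, χ(p) = −1 if p ≡ 3 mod 4. Taking (1 − χ(p)/p^2)^(-1) = p^2/(p^2 − χ(p)): (1 − (-1)/3^2)^(-1) · (1 − (1)/5^2)^(-1) · (1 − (-1)/7^2)^(-1) · (1 − (-1)/11^2)^(-1) · (1 − (1)/13^2)^(-1) · (1 − (1)/17^2)^(-1) · (1 − (-1)/19^2)^(-1) · (1 − (-1)/23^2)^(-1) · (1 − (1)/29^2)^(-1) · (1 − (-1)/31^2)^(-1) · (1 − (1)/37^2)^(-1) · (1 − (1)/41^2)^(-1) · (1 − (-1)/43^2)^(-1) · (1 − (-1)/47^2)^(-1) = 114726379539814929565547/125247697987829760000000.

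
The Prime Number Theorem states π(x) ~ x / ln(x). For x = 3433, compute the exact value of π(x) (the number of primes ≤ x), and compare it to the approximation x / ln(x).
π(3433) = 481;  x/ln(x) ≈ 421.68;  relative error ≈ 12.33%.

Directly count primes up to 3433: π(3433) = 481. The PNT approximation gives 3433/ln(3433) ≈ 3433/8.14119 ≈ 421.68. Relative error (π(x) − x/ln(x)) / π(x) ≈ 12.33%; the approximation is known to undercount slightly (Li(x) is a better estimate).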